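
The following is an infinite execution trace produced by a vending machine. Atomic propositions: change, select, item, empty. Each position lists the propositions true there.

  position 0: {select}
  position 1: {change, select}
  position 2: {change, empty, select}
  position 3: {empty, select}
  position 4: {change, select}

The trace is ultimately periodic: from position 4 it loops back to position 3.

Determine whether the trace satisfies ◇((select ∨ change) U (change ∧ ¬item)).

(select ∨ change) U (change ∧ ¬item) holds at position 0, which is reachable from 0, so ◇((select ∨ change) U (change ∧ ¬item)) holds.

Satisfied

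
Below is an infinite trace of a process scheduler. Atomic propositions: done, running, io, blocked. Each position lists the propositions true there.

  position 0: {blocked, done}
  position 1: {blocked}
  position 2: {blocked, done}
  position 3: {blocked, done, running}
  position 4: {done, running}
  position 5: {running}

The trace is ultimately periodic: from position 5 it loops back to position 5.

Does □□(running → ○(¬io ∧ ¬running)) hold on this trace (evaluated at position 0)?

Does not hold

□(running → ○(¬io ∧ ¬running)) must hold at every position from 0 onward. It fails at position 0, so □□(running → ○(¬io ∧ ¬running)) is false.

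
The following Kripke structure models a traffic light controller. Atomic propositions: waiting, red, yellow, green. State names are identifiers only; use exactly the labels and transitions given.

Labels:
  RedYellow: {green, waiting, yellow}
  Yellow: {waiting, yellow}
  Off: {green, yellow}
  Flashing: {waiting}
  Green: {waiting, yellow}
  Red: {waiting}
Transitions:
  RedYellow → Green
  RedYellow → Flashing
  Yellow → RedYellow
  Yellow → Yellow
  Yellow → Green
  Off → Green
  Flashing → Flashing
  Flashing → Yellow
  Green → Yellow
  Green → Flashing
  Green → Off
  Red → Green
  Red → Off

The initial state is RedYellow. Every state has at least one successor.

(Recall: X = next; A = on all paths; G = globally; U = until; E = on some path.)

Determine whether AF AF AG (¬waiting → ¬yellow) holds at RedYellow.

No

States satisfying AF AG (¬waiting → ¬yellow): ∅.
States satisfying AF AF AG (¬waiting → ¬yellow): ∅.
There is a path from RedYellow along which AF AG (¬waiting → ¬yellow) never holds.
RedYellow ∉ Sat(AF AF AG (¬waiting → ¬yellow)).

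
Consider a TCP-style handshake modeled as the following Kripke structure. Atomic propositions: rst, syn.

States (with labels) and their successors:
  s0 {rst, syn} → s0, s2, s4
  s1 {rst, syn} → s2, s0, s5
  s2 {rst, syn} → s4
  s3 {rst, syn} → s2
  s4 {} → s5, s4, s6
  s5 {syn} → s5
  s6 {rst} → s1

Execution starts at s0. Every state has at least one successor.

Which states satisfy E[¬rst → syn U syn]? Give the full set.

States satisfying ¬rst → syn: {s0, s1, s2, s3, s5, s6}.
States satisfying syn: {s0, s1, s2, s3, s5}.
States satisfying E[¬rst → syn U syn]: {s0, s1, s2, s3, s5, s6}.

{s0, s1, s2, s3, s5, s6}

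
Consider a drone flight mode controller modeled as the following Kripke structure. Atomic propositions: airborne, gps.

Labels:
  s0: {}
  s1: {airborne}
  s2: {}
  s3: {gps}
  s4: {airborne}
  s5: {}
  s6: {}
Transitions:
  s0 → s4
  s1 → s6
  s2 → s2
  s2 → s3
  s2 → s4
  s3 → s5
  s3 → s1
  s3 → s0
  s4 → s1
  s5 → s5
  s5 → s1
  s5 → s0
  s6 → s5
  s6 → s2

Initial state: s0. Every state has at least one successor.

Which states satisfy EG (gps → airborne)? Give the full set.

{s0, s1, s2, s4, s5, s6}

States satisfying gps → airborne: {s0, s1, s2, s4, s5, s6}.
States satisfying EG (gps → airborne): {s0, s1, s2, s4, s5, s6}.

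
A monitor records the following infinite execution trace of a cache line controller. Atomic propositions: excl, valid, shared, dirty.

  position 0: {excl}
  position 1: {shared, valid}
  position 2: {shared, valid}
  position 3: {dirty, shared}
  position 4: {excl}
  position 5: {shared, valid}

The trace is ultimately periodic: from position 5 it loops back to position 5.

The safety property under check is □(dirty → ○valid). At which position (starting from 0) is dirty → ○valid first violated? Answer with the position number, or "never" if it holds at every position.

3

Check dirty → ○valid at each position in order: 0 ✓, 1 ✓, 2 ✓.
At position 3 the labels are {dirty, shared} and the next position 4 has {excl}, so dirty → ○valid is false there. This is the first violation.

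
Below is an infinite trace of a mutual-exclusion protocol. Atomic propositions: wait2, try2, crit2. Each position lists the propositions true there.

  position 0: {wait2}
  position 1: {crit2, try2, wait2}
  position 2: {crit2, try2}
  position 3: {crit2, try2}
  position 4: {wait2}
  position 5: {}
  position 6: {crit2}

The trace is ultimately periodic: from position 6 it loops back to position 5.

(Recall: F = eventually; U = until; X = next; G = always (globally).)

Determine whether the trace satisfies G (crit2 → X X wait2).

crit2 → X X wait2 must hold at every position from 0 onward. It fails at position 1, so G (crit2 → X X wait2) is false.
Positions where crit2 holds: 1, 2, 3, 6.
Check X X wait2 at each: 1→fails, 2→ok, 3→fails, 6→fails.

Violated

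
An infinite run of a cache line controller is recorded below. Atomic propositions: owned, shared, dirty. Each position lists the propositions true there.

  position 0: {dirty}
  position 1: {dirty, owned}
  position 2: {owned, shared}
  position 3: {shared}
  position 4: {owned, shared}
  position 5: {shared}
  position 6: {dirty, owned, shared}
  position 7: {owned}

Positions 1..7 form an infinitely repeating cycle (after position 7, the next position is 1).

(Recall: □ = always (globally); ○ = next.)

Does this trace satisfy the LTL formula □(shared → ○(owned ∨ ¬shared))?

No

shared → ○(owned ∨ ¬shared) must hold at every position from 0 onward. It fails at position 2, so □(shared → ○(owned ∨ ¬shared)) is false.
Positions where shared holds: 2, 3, 4, 5, 6.
Check ○(owned ∨ ¬shared) at each: 2→fails, 3→ok, 4→fails, 5→ok, 6→ok.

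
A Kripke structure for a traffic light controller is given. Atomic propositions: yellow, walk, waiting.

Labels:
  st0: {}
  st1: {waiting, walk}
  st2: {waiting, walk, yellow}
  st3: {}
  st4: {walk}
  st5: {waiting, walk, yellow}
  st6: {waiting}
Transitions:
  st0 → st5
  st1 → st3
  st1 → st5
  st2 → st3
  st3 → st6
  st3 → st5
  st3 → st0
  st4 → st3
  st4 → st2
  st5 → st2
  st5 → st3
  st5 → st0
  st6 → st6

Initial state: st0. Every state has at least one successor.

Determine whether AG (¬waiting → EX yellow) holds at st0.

Holds

States satisfying ¬waiting → EX yellow: {st0, st1, st2, st3, st4, st5, st6}.
States satisfying AG (¬waiting → EX yellow): {st0, st1, st2, st3, st4, st5, st6}.
Every state reachable from st0 satisfies ¬waiting → EX yellow.
st0 ∈ Sat(AG (¬waiting → EX yellow)).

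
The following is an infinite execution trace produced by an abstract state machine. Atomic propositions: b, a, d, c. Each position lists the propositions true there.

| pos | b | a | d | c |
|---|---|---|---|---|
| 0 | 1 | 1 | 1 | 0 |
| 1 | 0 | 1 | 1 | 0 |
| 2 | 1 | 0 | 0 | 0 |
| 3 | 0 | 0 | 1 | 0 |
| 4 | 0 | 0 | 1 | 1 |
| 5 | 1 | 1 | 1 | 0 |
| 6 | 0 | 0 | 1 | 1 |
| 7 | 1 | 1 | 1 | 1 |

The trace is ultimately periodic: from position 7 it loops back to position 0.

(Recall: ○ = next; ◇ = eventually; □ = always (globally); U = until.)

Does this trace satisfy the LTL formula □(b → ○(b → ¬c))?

b → ○(b → ¬c) holds at every position 0..7, and those are all positions ever visited, so □(b → ○(b → ¬c)) holds.
Positions where b holds: 0, 2, 5, 7.
Check ○(b → ¬c) at each: 0→ok, 2→ok, 5→ok, 7→ok.

Holds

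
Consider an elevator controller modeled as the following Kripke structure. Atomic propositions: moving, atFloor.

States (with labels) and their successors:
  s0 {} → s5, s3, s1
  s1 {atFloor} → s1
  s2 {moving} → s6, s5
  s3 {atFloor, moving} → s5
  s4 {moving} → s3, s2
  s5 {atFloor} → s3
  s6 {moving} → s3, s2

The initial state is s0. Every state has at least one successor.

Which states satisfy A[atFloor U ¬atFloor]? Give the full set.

States satisfying atFloor: {s1, s3, s5}.
States satisfying ¬atFloor: {s0, s2, s4, s6}.
States satisfying A[atFloor U ¬atFloor]: {s0, s2, s4, s6}.

{s0, s2, s4, s6}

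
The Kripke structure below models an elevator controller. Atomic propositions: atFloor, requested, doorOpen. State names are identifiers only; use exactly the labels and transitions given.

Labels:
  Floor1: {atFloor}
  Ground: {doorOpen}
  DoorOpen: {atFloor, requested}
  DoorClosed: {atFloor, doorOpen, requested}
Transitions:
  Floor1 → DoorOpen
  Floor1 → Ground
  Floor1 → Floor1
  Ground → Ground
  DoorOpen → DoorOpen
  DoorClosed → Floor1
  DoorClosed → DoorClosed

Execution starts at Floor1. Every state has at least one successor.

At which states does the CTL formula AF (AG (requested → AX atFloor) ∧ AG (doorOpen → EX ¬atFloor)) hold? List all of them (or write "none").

States satisfying AF (AG (requested → AX atFloor) ∧ AG (doorOpen → EX ¬atFloor)): {Floor1, Ground, DoorOpen}.

{Floor1, Ground, DoorOpen}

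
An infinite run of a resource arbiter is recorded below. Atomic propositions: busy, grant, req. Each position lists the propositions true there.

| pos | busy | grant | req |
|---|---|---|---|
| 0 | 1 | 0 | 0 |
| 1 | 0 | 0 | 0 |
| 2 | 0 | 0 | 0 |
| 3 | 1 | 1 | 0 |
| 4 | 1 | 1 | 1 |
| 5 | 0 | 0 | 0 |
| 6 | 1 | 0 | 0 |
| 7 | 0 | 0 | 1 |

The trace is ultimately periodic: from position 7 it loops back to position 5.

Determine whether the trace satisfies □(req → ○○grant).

req → ○○grant must hold at every position from 0 onward. It fails at position 4, so □(req → ○○grant) is false.
Positions where req holds: 4, 7.
Check ○○grant at each: 4→fails, 7→fails.

No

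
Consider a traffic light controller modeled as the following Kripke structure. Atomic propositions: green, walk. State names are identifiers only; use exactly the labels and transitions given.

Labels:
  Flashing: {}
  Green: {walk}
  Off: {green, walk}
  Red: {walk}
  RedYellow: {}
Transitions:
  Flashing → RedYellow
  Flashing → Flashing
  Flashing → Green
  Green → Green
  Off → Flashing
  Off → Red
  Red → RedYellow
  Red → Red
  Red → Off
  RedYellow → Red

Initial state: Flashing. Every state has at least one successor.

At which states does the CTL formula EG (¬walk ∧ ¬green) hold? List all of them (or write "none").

{Flashing}

States satisfying ¬walk ∧ ¬green: {Flashing, RedYellow}.
States satisfying EG (¬walk ∧ ¬green): {Flashing}.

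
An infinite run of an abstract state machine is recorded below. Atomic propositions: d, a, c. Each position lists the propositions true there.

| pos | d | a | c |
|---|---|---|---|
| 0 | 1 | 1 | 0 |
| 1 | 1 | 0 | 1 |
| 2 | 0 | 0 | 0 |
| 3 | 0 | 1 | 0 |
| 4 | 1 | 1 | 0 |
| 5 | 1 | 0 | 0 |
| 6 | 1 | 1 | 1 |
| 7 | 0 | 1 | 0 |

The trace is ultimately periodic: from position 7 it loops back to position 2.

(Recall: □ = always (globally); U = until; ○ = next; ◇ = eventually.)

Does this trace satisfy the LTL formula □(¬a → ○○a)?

¬a → ○○a holds at every position 0..7, and those are all positions ever visited, so □(¬a → ○○a) holds.
Positions where ¬a holds: 1, 2, 5.
Check ○○a at each: 1→ok, 2→ok, 5→ok.

Satisfied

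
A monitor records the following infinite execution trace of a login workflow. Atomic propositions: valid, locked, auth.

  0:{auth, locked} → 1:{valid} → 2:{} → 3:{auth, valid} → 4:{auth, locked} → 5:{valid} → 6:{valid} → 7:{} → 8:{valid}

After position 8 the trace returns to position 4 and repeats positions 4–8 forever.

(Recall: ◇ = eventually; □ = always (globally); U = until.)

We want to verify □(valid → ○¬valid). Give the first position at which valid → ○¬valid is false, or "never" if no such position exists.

5

Check valid → ○¬valid at each position in order: 0 ✓, 1 ✓, 2 ✓, 3 ✓, 4 ✓.
At position 5 the labels are {valid} and the next position 6 has {valid}, so valid → ○¬valid is false there. This is the first violation.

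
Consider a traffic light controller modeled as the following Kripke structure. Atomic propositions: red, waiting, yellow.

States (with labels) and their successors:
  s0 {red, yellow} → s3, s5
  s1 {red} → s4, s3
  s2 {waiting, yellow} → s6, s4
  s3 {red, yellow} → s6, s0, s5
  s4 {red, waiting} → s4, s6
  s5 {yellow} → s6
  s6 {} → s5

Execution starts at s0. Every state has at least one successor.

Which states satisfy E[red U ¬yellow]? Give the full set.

States satisfying red: {s0, s1, s3, s4}.
States satisfying ¬yellow: {s1, s4, s6}.
States satisfying E[red U ¬yellow]: {s0, s1, s3, s4, s6}.

{s0, s1, s3, s4, s6}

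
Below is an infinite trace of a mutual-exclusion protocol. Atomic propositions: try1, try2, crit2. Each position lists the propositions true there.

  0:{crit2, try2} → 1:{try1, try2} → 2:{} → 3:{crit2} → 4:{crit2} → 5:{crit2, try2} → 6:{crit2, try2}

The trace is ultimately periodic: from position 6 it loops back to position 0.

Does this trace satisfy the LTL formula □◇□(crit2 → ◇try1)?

Satisfied

◇□(crit2 → ◇try1) holds at every position 0..6, and those are all positions ever visited, so □◇□(crit2 → ◇try1) holds.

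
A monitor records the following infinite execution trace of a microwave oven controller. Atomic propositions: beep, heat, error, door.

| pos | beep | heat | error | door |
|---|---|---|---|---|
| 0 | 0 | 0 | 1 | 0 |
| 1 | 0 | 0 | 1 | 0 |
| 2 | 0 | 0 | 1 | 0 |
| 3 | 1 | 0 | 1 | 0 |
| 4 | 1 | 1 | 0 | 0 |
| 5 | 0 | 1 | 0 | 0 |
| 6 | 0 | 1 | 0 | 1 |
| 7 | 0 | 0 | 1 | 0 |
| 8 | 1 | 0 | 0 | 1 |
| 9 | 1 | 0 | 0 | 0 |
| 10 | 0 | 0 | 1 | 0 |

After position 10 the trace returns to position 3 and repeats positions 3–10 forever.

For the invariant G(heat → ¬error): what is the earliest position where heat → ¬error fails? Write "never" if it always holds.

heat → ¬error holds at every position 0..10, and those are all the positions the trace ever visits, so the invariant G(heat → ¬error) is never violated.

never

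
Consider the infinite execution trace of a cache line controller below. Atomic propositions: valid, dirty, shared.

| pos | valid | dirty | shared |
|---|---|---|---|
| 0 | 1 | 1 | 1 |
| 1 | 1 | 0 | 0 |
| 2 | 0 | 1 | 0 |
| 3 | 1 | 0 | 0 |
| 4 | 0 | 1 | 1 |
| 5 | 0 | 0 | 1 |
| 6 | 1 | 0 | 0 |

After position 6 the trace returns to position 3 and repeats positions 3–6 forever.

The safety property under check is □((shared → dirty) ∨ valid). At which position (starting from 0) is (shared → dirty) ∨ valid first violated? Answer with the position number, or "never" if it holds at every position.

Check (shared → dirty) ∨ valid at each position in order: 0 ✓, 1 ✓, 2 ✓, 3 ✓, 4 ✓.
At position 5 the labels are {shared}, so (shared → dirty) ∨ valid is false there. This is the first violation.

5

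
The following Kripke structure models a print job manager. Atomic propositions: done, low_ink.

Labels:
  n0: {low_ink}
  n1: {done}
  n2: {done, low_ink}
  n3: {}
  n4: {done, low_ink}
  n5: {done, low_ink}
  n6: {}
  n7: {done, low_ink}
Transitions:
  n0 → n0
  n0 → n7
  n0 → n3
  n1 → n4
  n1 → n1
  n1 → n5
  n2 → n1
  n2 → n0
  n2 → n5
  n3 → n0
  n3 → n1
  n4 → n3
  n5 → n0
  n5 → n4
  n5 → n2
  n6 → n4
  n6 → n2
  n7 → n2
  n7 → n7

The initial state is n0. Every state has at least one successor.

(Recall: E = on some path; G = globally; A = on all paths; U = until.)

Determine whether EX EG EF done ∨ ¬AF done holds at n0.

States satisfying EG EF done: {n0, n1, n2, n3, n4, n5, n6, n7}.
States satisfying EX EG EF done: {n0, n1, n2, n3, n4, n5, n6, n7}.
States satisfying done: {n1, n2, n4, n5, n7}.
States satisfying AF done: {n1, n2, n4, n5, n6, n7}.
States satisfying ¬AF done: {n0, n3}.
States satisfying EX EG EF done ∨ ¬AF done: {n0, n1, n2, n3, n4, n5, n6, n7}.
n0 ∈ Sat(EX EG EF done ∨ ¬AF done).

Yes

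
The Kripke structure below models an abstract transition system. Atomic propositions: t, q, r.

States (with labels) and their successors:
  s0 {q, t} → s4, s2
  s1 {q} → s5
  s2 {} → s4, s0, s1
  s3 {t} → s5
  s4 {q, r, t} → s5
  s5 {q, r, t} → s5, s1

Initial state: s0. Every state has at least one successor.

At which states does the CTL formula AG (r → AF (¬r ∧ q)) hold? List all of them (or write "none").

none

States satisfying r → AF (¬r ∧ q): {s0, s1, s2, s3}.
States satisfying AG (r → AF (¬r ∧ q)): ∅.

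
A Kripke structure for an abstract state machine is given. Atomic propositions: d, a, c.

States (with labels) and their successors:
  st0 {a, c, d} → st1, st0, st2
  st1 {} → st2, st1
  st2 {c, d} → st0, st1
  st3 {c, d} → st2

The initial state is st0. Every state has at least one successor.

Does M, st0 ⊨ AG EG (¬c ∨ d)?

Holds

States satisfying EG (¬c ∨ d): {st0, st1, st2, st3}.
States satisfying AG EG (¬c ∨ d): {st0, st1, st2, st3}.
Every state reachable from st0 satisfies EG (¬c ∨ d).
st0 ∈ Sat(AG EG (¬c ∨ d)).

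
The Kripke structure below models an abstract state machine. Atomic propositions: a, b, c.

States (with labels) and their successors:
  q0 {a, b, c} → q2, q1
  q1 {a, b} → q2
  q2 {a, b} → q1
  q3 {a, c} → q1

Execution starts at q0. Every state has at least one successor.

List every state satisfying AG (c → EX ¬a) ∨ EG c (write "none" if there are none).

{q1, q2}

States satisfying c → EX ¬a: {q1, q2}.
States satisfying AG (c → EX ¬a): {q1, q2}.
States satisfying c: {q0, q3}.
States satisfying EG c: ∅.
States satisfying AG (c → EX ¬a) ∨ EG c: {q1, q2}.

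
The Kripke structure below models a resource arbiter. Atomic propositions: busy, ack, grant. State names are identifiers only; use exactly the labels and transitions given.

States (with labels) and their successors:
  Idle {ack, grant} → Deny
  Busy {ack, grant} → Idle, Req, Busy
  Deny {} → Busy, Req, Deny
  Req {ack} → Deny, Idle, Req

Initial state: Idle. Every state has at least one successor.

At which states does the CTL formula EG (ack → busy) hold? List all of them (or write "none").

States satisfying ack → busy: {Deny}.
States satisfying EG (ack → busy): {Deny}.

{Deny}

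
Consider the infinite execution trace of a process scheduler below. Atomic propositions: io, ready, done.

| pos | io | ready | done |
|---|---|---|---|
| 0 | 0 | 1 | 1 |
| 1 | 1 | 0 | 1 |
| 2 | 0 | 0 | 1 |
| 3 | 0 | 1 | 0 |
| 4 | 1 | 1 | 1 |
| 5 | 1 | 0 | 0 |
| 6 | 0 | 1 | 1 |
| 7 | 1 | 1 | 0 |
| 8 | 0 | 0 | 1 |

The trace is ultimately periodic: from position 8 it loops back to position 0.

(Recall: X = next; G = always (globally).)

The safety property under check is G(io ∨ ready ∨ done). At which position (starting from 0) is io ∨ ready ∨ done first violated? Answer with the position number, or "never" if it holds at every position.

io ∨ ready ∨ done holds at every position 0..8, and those are all the positions the trace ever visits, so the invariant G(io ∨ ready ∨ done) is never violated.

never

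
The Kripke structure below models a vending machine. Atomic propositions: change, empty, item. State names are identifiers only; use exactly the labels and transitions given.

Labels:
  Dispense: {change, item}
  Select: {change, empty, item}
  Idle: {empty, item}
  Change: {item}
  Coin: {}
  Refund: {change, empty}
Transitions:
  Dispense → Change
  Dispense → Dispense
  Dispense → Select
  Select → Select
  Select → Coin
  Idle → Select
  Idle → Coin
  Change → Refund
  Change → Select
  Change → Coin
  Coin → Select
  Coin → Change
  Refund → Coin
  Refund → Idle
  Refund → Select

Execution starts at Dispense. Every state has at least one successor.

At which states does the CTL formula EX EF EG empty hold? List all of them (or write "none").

States satisfying EF EG empty: {Dispense, Select, Idle, Change, Coin, Refund}.
States satisfying EX EF EG empty: {Dispense, Select, Idle, Change, Coin, Refund}.

{Dispense, Select, Idle, Change, Coin, Refund}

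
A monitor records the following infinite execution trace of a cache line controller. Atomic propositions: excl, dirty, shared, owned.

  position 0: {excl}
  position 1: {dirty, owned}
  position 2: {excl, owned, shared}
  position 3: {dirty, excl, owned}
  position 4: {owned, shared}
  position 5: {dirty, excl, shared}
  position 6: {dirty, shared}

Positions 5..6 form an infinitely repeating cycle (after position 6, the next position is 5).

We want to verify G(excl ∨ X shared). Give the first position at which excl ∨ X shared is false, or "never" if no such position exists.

never

excl ∨ X shared holds at every position 0..6, and those are all the positions the trace ever visits, so the invariant G(excl ∨ X shared) is never violated.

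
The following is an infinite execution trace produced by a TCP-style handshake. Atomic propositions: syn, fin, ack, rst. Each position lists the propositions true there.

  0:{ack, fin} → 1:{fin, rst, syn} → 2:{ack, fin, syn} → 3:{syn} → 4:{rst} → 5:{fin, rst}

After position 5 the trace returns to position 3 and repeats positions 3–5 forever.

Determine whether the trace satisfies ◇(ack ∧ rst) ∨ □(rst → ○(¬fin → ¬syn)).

No

ack ∧ rst is false at every position 0..5, so it never becomes true and ◇(ack ∧ rst) fails.
rst → ○(¬fin → ¬syn) must hold at every position from 0 onward. It fails at position 5, so □(rst → ○(¬fin → ¬syn)) is false.
Positions where rst holds: 1, 4, 5.
Check ○(¬fin → ¬syn) at each: 1→ok, 4→ok, 5→fails.
At position 0: ◇(ack ∧ rst) is false; □(rst → ○(¬fin → ¬syn)) is false; so ◇(ack ∧ rst) ∨ □(rst → ○(¬fin → ¬syn)) is false.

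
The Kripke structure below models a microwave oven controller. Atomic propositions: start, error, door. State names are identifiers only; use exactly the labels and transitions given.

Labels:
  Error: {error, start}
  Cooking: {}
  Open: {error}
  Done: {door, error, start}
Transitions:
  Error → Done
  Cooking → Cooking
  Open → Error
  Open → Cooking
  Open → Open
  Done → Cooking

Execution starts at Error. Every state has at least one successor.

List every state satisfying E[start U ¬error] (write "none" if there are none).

States satisfying start: {Error, Done}.
States satisfying ¬error: {Cooking}.
States satisfying E[start U ¬error]: {Error, Cooking, Done}.

{Error, Cooking, Done}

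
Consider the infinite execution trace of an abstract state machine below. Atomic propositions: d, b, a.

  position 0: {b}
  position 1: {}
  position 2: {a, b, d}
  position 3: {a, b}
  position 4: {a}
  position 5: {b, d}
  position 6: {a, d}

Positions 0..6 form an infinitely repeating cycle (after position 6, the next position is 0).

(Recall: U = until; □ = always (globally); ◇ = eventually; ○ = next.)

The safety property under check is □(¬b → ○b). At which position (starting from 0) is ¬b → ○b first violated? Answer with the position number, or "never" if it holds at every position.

¬b → ○b holds at every position 0..6, and those are all the positions the trace ever visits, so the invariant □(¬b → ○b) is never violated.

never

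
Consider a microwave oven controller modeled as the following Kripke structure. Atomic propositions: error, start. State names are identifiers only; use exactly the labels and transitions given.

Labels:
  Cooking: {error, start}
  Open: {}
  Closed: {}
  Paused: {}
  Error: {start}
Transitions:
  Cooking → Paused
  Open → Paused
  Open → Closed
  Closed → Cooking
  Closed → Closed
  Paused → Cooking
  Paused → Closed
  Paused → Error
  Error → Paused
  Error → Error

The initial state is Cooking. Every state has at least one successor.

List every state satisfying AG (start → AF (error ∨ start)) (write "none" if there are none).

States satisfying start → AF (error ∨ start): {Cooking, Open, Closed, Paused, Error}.
States satisfying AG (start → AF (error ∨ start)): {Cooking, Open, Closed, Paused, Error}.

{Cooking, Open, Closed, Paused, Error}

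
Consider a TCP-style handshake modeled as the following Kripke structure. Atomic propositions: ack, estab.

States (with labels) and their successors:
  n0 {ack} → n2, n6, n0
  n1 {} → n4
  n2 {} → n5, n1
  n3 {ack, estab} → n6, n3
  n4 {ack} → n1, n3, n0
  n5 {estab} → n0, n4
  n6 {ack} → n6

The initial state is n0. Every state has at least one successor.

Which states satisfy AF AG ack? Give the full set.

States satisfying AG ack: {n3, n6}.
States satisfying AF AG ack: {n3, n6}.

{n3, n6}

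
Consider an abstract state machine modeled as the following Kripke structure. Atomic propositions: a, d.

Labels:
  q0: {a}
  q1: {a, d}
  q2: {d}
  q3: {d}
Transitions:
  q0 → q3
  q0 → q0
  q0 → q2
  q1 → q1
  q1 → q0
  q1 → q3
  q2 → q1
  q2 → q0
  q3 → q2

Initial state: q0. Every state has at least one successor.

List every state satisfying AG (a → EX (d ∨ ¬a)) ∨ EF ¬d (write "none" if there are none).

{q0, q1, q2, q3}

States satisfying a → EX (d ∨ ¬a): {q0, q1, q2, q3}.
States satisfying AG (a → EX (d ∨ ¬a)): {q0, q1, q2, q3}.
States satisfying ¬d: {q0}.
States satisfying EF ¬d: {q0, q1, q2, q3}.
States satisfying AG (a → EX (d ∨ ¬a)) ∨ EF ¬d: {q0, q1, q2, q3}.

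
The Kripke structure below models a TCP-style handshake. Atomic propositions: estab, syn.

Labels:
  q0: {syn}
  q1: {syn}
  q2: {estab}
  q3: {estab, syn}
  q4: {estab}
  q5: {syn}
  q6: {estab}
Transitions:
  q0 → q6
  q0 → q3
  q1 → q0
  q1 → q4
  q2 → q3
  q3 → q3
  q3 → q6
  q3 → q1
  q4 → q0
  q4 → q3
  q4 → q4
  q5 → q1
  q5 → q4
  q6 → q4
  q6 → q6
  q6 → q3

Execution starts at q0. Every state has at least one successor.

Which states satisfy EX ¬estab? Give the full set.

{q1, q3, q4, q5}

States satisfying ¬estab: {q0, q1, q5}.
States satisfying EX ¬estab: {q1, q3, q4, q5}.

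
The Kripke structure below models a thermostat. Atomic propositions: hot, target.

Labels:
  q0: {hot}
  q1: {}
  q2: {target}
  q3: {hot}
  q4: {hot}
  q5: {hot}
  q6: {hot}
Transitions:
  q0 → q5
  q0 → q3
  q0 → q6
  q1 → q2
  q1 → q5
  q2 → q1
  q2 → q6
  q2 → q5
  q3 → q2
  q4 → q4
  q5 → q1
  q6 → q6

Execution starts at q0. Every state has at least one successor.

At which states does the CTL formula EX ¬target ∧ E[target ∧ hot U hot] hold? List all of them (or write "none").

{q0, q4, q5, q6}

States satisfying ¬target: {q0, q1, q3, q4, q5, q6}.
States satisfying EX ¬target: {q0, q1, q2, q4, q5, q6}.
States satisfying target ∧ hot: ∅.
States satisfying hot: {q0, q3, q4, q5, q6}.
States satisfying E[target ∧ hot U hot]: {q0, q3, q4, q5, q6}.
States satisfying EX ¬target ∧ E[target ∧ hot U hot]: {q0, q4, q5, q6}.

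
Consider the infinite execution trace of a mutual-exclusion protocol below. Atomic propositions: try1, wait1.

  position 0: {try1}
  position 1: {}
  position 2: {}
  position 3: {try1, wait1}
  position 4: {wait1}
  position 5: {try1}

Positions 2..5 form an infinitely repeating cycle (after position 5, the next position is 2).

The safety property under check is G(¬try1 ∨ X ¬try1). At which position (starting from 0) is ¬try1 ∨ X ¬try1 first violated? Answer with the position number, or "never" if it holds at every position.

never

¬try1 ∨ X ¬try1 holds at every position 0..5, and those are all the positions the trace ever visits, so the invariant G(¬try1 ∨ X ¬try1) is never violated.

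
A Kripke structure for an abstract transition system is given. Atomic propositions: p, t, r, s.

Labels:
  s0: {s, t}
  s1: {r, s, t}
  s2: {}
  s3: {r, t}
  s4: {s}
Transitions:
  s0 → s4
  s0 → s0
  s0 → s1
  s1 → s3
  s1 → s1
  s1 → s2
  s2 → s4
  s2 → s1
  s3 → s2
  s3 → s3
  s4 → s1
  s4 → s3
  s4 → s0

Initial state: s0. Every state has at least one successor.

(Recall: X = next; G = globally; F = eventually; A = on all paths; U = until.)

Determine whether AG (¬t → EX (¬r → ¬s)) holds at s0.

Holds

States satisfying ¬t → EX (¬r → ¬s): {s0, s1, s2, s3, s4}.
States satisfying AG (¬t → EX (¬r → ¬s)): {s0, s1, s2, s3, s4}.
Every state reachable from s0 satisfies ¬t → EX (¬r → ¬s).
s0 ∈ Sat(AG (¬t → EX (¬r → ¬s))).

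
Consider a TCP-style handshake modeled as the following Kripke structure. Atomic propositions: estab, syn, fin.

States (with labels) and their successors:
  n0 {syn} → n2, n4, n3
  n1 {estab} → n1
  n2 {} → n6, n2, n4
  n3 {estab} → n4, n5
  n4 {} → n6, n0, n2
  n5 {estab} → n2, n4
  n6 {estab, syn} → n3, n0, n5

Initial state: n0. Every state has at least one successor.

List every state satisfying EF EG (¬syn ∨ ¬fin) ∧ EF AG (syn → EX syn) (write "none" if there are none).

{n1}

States satisfying EG (¬syn ∨ ¬fin): {n0, n1, n2, n3, n4, n5, n6}.
States satisfying EF EG (¬syn ∨ ¬fin): {n0, n1, n2, n3, n4, n5, n6}.
States satisfying AG (syn → EX syn): {n1}.
States satisfying EF AG (syn → EX syn): {n1}.
States satisfying EF EG (¬syn ∨ ¬fin) ∧ EF AG (syn → EX syn): {n1}.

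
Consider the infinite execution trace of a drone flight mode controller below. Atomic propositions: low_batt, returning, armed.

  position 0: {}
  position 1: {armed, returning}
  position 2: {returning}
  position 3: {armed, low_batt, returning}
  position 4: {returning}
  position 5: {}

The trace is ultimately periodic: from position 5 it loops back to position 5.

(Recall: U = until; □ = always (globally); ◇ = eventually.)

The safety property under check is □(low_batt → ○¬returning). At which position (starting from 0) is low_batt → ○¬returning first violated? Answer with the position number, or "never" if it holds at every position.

Check low_batt → ○¬returning at each position in order: 0 ✓, 1 ✓, 2 ✓.
At position 3 the labels are {armed, low_batt, returning} and the next position 4 has {returning}, so low_batt → ○¬returning is false there. This is the first violation.

3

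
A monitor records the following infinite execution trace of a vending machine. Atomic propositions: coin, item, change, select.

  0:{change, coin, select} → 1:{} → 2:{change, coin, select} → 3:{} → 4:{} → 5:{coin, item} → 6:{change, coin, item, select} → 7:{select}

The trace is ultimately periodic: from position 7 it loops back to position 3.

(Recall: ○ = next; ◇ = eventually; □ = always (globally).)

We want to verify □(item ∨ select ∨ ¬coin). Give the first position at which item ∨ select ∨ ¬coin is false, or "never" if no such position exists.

never

item ∨ select ∨ ¬coin holds at every position 0..7, and those are all the positions the trace ever visits, so the invariant □(item ∨ select ∨ ¬coin) is never violated.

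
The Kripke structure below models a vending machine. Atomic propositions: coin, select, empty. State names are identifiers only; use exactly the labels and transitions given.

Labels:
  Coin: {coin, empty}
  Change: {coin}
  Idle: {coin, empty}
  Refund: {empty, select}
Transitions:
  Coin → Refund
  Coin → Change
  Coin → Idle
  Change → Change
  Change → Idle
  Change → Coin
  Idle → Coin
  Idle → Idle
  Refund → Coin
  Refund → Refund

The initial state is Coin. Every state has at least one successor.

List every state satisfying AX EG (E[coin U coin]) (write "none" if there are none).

States satisfying EG (E[coin U coin]): {Coin, Change, Idle}.
States satisfying AX EG (E[coin U coin]): {Change, Idle}.

{Change, Idle}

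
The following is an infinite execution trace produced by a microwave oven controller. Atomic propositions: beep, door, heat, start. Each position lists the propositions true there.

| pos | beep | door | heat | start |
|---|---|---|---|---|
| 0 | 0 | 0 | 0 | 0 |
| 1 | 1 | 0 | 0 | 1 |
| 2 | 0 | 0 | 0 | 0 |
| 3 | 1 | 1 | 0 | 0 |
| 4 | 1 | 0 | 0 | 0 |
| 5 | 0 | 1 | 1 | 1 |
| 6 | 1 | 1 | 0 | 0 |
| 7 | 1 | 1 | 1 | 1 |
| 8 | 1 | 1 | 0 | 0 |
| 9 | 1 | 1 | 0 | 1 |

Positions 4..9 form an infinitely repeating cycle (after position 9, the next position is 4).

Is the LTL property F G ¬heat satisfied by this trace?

No

G ¬heat is false at every position 0..9, so it never becomes true and F G ¬heat fails.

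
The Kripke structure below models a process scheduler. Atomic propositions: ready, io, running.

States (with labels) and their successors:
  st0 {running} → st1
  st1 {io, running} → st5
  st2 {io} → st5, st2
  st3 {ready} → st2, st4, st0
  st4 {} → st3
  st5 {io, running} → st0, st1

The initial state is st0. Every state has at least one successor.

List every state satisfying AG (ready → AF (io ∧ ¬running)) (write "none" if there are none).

{st0, st1, st2, st5}

States satisfying ready → AF (io ∧ ¬running): {st0, st1, st2, st4, st5}.
States satisfying AG (ready → AF (io ∧ ¬running)): {st0, st1, st2, st5}.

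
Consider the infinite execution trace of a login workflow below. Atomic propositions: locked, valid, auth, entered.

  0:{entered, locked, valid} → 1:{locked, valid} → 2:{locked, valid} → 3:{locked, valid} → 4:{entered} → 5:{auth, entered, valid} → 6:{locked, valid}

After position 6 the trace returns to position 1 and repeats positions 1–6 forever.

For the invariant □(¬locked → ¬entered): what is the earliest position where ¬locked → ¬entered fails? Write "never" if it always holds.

4

Check ¬locked → ¬entered at each position in order: 0 ✓, 1 ✓, 2 ✓, 3 ✓.
At position 4 the labels are {entered}, so ¬locked → ¬entered is false there. This is the first violation.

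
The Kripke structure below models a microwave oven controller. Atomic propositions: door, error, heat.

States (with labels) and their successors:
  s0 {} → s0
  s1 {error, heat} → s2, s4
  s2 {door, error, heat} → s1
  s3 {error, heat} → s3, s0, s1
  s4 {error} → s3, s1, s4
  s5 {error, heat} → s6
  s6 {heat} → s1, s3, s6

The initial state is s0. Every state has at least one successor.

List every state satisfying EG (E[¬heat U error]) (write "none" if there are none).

{s1, s2, s3, s4}

States satisfying E[¬heat U error]: {s1, s2, s3, s4, s5}.
States satisfying EG (E[¬heat U error]): {s1, s2, s3, s4}.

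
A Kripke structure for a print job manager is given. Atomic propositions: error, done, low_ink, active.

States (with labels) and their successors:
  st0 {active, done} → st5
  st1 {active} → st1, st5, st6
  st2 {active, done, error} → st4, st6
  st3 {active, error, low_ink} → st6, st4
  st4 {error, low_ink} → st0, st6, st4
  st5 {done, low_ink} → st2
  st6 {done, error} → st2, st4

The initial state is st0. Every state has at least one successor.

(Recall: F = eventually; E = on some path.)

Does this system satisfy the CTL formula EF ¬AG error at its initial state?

States satisfying ¬AG error: {st0, st1, st2, st3, st4, st5, st6}.
States satisfying EF ¬AG error: {st0, st1, st2, st3, st4, st5, st6}.
Some path from st0 reaches a state where ¬AG error holds.
st0 ∈ Sat(EF ¬AG error).

Satisfied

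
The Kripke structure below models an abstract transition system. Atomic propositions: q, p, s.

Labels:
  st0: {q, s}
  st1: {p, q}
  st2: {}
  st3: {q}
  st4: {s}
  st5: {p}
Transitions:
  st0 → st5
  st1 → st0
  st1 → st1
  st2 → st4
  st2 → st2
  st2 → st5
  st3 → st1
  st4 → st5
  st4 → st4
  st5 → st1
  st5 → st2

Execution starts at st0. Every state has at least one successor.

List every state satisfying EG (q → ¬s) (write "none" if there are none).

{st1, st2, st3, st4, st5}

States satisfying q → ¬s: {st1, st2, st3, st4, st5}.
States satisfying EG (q → ¬s): {st1, st2, st3, st4, st5}.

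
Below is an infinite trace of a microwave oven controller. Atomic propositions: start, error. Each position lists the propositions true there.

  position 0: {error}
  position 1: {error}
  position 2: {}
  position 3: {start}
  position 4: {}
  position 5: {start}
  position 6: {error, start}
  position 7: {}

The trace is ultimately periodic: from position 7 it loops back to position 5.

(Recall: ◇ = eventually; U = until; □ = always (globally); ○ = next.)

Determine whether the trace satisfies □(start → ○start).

Does not hold

start → ○start must hold at every position from 0 onward. It fails at position 3, so □(start → ○start) is false.
Positions where start holds: 3, 5, 6.
Check ○start at each: 3→fails, 5→ok, 6→fails.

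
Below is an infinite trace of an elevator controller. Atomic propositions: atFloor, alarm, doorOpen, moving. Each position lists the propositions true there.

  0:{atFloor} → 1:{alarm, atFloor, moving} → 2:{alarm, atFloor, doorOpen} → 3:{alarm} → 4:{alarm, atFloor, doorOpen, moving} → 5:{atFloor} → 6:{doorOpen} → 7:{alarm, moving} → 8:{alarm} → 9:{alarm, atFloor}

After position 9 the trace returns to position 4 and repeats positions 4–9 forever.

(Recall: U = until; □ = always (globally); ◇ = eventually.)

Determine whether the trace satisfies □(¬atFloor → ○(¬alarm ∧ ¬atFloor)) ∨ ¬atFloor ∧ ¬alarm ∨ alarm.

Does not hold

¬atFloor → ○(¬alarm ∧ ¬atFloor) must hold at every position from 0 onward. It fails at position 3, so □(¬atFloor → ○(¬alarm ∧ ¬atFloor)) is false.
Positions where ¬atFloor holds: 3, 6, 7, 8.
Check ○(¬alarm ∧ ¬atFloor) at each: 3→fails, 6→fails, 7→fails, 8→fails.
At position 0: □(¬atFloor → ○(¬alarm ∧ ¬atFloor)) is false; ¬atFloor ∧ ¬alarm ∨ alarm is false; so □(¬atFloor → ○(¬alarm ∧ ¬atFloor)) ∨ ¬atFloor ∧ ¬alarm ∨ alarm is false.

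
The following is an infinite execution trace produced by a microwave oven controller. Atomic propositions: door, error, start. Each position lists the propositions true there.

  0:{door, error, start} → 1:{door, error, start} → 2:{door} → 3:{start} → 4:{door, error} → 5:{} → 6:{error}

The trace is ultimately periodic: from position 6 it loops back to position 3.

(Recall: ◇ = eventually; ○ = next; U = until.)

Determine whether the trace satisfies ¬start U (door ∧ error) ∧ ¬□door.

Walking from position 0: door ∧ error first holds at position 0, and ¬start holds at every earlier position along the way, so ¬start U (door ∧ error) holds.
At position 0: ¬start U (door ∧ error) is true; ¬□door is true; so ¬start U (door ∧ error) ∧ ¬□door is true.

Holds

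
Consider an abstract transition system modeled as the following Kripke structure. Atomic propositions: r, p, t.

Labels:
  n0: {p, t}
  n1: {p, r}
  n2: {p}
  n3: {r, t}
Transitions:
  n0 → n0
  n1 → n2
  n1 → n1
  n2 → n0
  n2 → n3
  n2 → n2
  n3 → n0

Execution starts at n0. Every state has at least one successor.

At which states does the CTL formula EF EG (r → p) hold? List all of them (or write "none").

States satisfying EG (r → p): {n0, n1, n2}.
States satisfying EF EG (r → p): {n0, n1, n2, n3}.

{n0, n1, n2, n3}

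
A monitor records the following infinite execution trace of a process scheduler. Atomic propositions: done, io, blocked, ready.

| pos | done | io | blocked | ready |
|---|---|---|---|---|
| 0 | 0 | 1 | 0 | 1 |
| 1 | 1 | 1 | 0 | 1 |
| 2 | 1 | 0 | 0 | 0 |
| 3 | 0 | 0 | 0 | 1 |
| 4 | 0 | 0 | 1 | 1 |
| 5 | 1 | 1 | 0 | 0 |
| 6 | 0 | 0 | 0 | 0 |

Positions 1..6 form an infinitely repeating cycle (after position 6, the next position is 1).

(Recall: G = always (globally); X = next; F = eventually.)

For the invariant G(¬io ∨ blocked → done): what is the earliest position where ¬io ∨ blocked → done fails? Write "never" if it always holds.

Check ¬io ∨ blocked → done at each position in order: 0 ✓, 1 ✓, 2 ✓.
At position 3 the labels are {ready}, so ¬io ∨ blocked → done is false there. This is the first violation.

3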